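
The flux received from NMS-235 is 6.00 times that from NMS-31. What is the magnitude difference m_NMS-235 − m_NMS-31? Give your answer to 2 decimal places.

-1.95

m_NMS-235 − m_NMS-31 = −2.5 log₁₀(F_NMS-235/F_NMS-31) = −2.5 log₁₀(6.00) = −2.5 × (0.778) = -1.945.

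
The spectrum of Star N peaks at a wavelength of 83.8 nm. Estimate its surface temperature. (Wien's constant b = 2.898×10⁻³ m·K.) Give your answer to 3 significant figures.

T = b/λ_max = 2.898×10⁻³ / (83.8×10⁻⁹) = 3.458×10^4 K.

3.46×10^4 K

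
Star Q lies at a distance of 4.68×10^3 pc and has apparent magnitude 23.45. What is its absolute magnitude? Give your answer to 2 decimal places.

M = m − 5 log₁₀(d/10 pc) = 23.45 − 5 log₁₀(4.68×10^3/10)
  = 23.45 − 5 × 2.670 = 23.45 − 13.35 = 10.10.

10.10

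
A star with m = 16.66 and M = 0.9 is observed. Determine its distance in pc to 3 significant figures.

m − M = 5 log₁₀(d/10 pc)
16.66 − (0.9) = 15.76 = 5 log₁₀(d/10)
d = 10 × 10^(15.76/5) = 10 × 10^3.152 = 1.419×10^4 pc.

1.42×10^4 pc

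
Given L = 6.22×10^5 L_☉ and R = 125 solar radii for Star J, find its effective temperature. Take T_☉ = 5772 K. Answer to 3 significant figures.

T/T_☉ = (L/L_☉)^(1/4) / (R/R_☉)^(1/2)
T = 5772 × (6.22×10^5)^(1/4) / √(125) = 5772 × 28.08 / 11.18 = 1.450×10^4 K.

1.45×10^4 K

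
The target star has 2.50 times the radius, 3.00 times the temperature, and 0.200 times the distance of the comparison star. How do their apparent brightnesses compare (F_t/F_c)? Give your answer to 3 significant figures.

1.27×10^4

L_t/L_c = (R_t/R_c)²(T_t/T_c)⁴ = (2.50)² × (3.00)⁴ = 506.2.
F_t/F_c = (L_t/L_c)/(d_t/d_c)² = 506.2 / (0.200)² = 1.266×10^4.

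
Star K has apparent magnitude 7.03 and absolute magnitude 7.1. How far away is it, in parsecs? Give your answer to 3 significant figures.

m − M = 5 log₁₀(d/10 pc)
7.03 − (7.1) = -0.07 = 5 log₁₀(d/10)
d = 10 × 10^(-0.07/5) = 10 × 10^-0.014 = 9.683 pc.

9.68 pc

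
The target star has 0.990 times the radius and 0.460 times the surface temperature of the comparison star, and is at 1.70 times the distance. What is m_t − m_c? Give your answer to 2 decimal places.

L_t/L_c = (0.990)²(0.460)⁴ = 0.04388.
F_t/F_c = (L_t/L_c)/(d_t/d_c)² = 0.04388/2.890 = 0.01518.
m_t − m_c = −2.5 log₁₀(0.01518) = 4.55.

4.55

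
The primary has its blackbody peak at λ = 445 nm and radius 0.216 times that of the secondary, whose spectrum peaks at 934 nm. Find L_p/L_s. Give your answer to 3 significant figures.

Wien's law gives T ∝ 1/λ_max, so T_p/T_s = λ_s/λ_p = 934/445 = 2.099.
Then L ∝ R²T⁴ gives L_p/L_s = (0.216)² × (2.099)⁴ = 0.04666 × 19.41 = 0.9054.

0.905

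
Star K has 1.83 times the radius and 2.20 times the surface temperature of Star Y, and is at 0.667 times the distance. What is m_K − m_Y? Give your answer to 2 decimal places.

L_K/L_Y = (1.83)²(2.20)⁴ = 78.45.
F_K/F_Y = (L_K/L_Y)/(d_K/d_Y)² = 78.45/0.4449 = 176.3.
m_K − m_Y = −2.5 log₁₀(176.3) = -5.62.

-5.62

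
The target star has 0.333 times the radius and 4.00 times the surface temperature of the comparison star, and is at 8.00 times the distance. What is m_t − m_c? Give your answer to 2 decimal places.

L_t/L_c = (0.333)²(4.00)⁴ = 28.39.
F_t/F_c = (L_t/L_c)/(d_t/d_c)² = 28.39/64.00 = 0.4436.
m_t − m_c = −2.5 log₁₀(0.4436) = 0.88.

0.88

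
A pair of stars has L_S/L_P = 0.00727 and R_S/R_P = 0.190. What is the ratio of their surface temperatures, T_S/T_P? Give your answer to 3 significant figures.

0.670

L ∝ R²T⁴ gives T ∝ (L/R²)^(1/4), so
T_S/T_P = (0.00727 / 0.190²)^(1/4) = (0.2014)^(1/4) = 0.6699.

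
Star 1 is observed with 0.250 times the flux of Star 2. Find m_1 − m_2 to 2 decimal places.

1.51

m_1 − m_2 = −2.5 log₁₀(F_1/F_2) = −2.5 log₁₀(0.250) = −2.5 × (-0.602) = 1.505.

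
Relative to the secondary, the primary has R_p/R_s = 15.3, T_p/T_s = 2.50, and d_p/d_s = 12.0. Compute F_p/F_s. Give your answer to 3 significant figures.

63.5

L_p/L_s = (R_p/R_s)²(T_p/T_s)⁴ = (15.3)² × (2.50)⁴ = 9144.
F_p/F_s = (L_p/L_s)/(d_p/d_s)² = 9144 / (12.0)² = 63.50.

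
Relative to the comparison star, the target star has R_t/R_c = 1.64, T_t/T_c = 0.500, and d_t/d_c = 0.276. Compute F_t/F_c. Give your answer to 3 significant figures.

L_t/L_c = (R_t/R_c)²(T_t/T_c)⁴ = (1.64)² × (0.500)⁴ = 0.1681.
F_t/F_c = (L_t/L_c)/(d_t/d_c)² = 0.1681 / (0.276)² = 2.207.

2.21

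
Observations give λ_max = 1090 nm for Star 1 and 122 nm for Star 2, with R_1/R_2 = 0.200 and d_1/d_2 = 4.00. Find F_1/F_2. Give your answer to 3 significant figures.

Wien's law: T_1/T_2 = λ_2/λ_1 = 122/1090 = 0.1119.
L_1/L_2 = (R_1/R_2)²(T_1/T_2)⁴ = (0.200)²(0.1119)⁴ = 6.278×10^-6.
F_1/F_2 = (L_1/L_2)/(d_1/d_2)² = 6.278×10^-6/(4.00)² = 3.923×10^-7.

3.92×10^-7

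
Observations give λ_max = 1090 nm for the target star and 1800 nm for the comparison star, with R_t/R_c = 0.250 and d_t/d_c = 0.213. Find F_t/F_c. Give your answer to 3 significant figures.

Wien's law: T_t/T_c = λ_c/λ_t = 1800/1090 = 1.651.
L_t/L_c = (R_t/R_c)²(T_t/T_c)⁴ = (0.250)²(1.651)⁴ = 0.4648.
F_t/F_c = (L_t/L_c)/(d_t/d_c)² = 0.4648/(0.213)² = 10.24.

10.2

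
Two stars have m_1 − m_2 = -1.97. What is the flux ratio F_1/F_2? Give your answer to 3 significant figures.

6.14

F_1/F_2 = 10^(−(m_1 − m_2)/2.5) = 10^(1.97/2.5) = 10^0.788 = 6.138.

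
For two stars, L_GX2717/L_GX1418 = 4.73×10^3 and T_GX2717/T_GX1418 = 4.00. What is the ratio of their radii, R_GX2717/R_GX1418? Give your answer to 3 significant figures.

L ∝ R²T⁴ gives R ∝ √L / T², so
R_GX2717/R_GX1418 = √(4.73×10^3) / (4.00)² = 68.77 / 16.00 = 4.298.

4.30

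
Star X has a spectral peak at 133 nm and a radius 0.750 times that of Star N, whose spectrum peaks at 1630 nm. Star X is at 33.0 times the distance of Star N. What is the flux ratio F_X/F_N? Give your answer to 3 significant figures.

11.7

Wien's law: T_X/T_N = λ_N/λ_X = 1630/133 = 12.26.
L_X/L_N = (R_X/R_N)²(T_X/T_N)⁴ = (0.750)²(12.26)⁴ = 1.269×10^4.
F_X/F_N = (L_X/L_N)/(d_X/d_N)² = 1.269×10^4/(33.0)² = 11.65.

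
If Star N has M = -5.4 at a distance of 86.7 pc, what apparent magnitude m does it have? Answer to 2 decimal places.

m = M + 5 log₁₀(d/10 pc) = -5.4 + 5 log₁₀(86.7/10)
  = -5.4 + 5 × 0.938 = -5.4 + 4.69 = -0.71.

-0.71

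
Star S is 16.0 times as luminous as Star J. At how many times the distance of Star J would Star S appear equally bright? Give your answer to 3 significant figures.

4.00

Equal flux requires L_S/d_S² = L_J/d_J², so d_S/d_J = √(L_S/L_J)
= √(16.0) = 4.000.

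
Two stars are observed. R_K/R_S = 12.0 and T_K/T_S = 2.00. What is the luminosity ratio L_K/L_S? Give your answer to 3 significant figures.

From the Stefan–Boltzmann law, L ∝ R²T⁴, so
L_K/L_S = (R_K/R_S)² (T_K/T_S)⁴ = (12.0)² × (2.00)⁴ = 144.0 × 16.00 = 2304.

2.30×10^3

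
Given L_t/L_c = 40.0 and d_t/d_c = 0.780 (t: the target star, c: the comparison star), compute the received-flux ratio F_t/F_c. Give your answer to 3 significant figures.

F = L/(4πd²), so F_t/F_c = (L_t/L_c) / (d_t/d_c)²
= 40.0 / (0.780)² = 40.0 / 0.6084 = 65.75.

65.7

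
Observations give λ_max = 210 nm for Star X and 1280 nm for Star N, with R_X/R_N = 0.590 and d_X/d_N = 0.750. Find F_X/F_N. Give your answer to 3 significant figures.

854

Wien's law: T_X/T_N = λ_N/λ_X = 1280/210 = 6.095.
L_X/L_N = (R_X/R_N)²(T_X/T_N)⁴ = (0.590)²(6.095)⁴ = 480.5.
F_X/F_N = (L_X/L_N)/(d_X/d_N)² = 480.5/(0.750)² = 854.2.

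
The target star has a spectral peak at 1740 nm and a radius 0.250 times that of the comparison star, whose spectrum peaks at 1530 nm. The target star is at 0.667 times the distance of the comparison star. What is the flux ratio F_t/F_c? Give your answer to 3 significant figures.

0.0840

Wien's law: T_t/T_c = λ_c/λ_t = 1530/1740 = 0.8793.
L_t/L_c = (R_t/R_c)²(T_t/T_c)⁴ = (0.250)²(0.8793)⁴ = 0.03736.
F_t/F_c = (L_t/L_c)/(d_t/d_c)² = 0.03736/(0.667)² = 0.08398.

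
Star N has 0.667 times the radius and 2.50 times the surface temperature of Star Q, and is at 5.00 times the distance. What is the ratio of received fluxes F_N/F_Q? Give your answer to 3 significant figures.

L_N/L_Q = (R_N/R_Q)²(T_N/T_Q)⁴ = (0.667)² × (2.50)⁴ = 17.38.
F_N/F_Q = (L_N/L_Q)/(d_N/d_Q)² = 17.38 / (5.00)² = 0.6951.

0.695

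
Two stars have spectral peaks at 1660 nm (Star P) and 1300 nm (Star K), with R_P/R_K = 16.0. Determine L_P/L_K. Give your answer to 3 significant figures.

Wien's law gives T ∝ 1/λ_max, so T_P/T_K = λ_K/λ_P = 1300/1660 = 0.7831.
Then L ∝ R²T⁴ gives L_P/L_K = (16.0)² × (0.7831)⁴ = 256.0 × 0.3761 = 96.29.

96.3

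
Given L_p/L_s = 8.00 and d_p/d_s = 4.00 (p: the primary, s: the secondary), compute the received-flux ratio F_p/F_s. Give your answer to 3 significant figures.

0.500

F = L/(4πd²), so F_p/F_s = (L_p/L_s) / (d_p/d_s)²
= 8.00 / (4.00)² = 8.00 / 16.00 = 0.5000.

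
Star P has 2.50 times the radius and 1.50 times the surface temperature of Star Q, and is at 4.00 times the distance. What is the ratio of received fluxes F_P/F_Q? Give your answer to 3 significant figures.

1.98

L_P/L_Q = (R_P/R_Q)²(T_P/T_Q)⁴ = (2.50)² × (1.50)⁴ = 31.64.
F_P/F_Q = (L_P/L_Q)/(d_P/d_Q)² = 31.64 / (4.00)² = 1.978.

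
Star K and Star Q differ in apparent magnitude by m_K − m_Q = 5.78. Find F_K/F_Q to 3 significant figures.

F_K/F_Q = 10^(−(m_K − m_Q)/2.5) = 10^(-5.78/2.5) = 10^-2.312 = 0.004875.

0.00488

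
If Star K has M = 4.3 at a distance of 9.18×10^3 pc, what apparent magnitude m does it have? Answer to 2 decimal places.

m = M + 5 log₁₀(d/10 pc) = 4.3 + 5 log₁₀(9.18×10^3/10)
  = 4.3 + 5 × 2.963 = 4.3 + 14.81 = 19.11.

19.11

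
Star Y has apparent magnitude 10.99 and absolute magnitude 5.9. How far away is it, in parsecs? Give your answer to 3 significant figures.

104 pc

m − M = 5 log₁₀(d/10 pc)
10.99 − (5.9) = 5.09 = 5 log₁₀(d/10)
d = 10 × 10^(5.09/5) = 10 × 10^1.018 = 104.2 pc.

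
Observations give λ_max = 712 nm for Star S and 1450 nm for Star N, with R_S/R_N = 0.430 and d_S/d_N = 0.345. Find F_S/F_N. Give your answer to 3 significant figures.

Wien's law: T_S/T_N = λ_N/λ_S = 1450/712 = 2.037.
L_S/L_N = (R_S/R_N)²(T_S/T_N)⁴ = (0.430)²(2.037)⁴ = 3.180.
F_S/F_N = (L_S/L_N)/(d_S/d_N)² = 3.180/(0.345)² = 26.72.

26.7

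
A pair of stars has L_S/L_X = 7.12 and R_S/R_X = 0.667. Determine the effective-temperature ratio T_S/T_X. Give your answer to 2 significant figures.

2.0

L ∝ R²T⁴ gives T ∝ (L/R²)^(1/4), so
T_S/T_X = (7.12 / 0.667²)^(1/4) = (16.00)^(1/4) = 2.000.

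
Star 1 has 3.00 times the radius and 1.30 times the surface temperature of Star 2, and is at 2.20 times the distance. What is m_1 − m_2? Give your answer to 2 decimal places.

-1.81

L_1/L_2 = (3.00)²(1.30)⁴ = 25.70.
F_1/F_2 = (L_1/L_2)/(d_1/d_2)² = 25.70/4.840 = 5.311.
m_1 − m_2 = −2.5 log₁₀(5.311) = -1.81.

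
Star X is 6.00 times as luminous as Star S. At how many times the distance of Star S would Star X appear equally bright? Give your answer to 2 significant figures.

2.4

Equal flux requires L_X/d_X² = L_S/d_S², so d_X/d_S = √(L_X/L_S)
= √(6.00) = 2.449.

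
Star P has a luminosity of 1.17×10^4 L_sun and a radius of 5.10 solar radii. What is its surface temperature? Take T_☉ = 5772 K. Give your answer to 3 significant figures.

2.66×10^4 K

T/T_☉ = (L/L_☉)^(1/4) / (R/R_☉)^(1/2)
T = 5772 × (1.17×10^4)^(1/4) / √(5.10) = 5772 × 10.40 / 2.258 = 2.658×10^4 K.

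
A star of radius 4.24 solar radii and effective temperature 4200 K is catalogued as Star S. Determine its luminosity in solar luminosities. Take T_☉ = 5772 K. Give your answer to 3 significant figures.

5.04 solar luminosities

L/L_☉ = (R/R_☉)² (T/T_☉)⁴ = (4.24)² × (4200/5772)⁴
       = 17.98 × (0.7277)⁴ = 17.98 × 0.2803 = 5.040.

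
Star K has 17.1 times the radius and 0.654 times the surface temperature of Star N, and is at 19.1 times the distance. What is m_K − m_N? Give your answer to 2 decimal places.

L_K/L_N = (17.1)²(0.654)⁴ = 53.49.
F_K/F_N = (L_K/L_N)/(d_K/d_N)² = 53.49/364.8 = 0.1466.
m_K − m_N = −2.5 log₁₀(0.1466) = 2.08.

2.08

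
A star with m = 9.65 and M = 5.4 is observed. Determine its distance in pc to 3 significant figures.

70.8 pc

m − M = 5 log₁₀(d/10 pc)
9.65 − (5.4) = 4.25 = 5 log₁₀(d/10)
d = 10 × 10^(4.25/5) = 10 × 10^0.850 = 70.79 pc.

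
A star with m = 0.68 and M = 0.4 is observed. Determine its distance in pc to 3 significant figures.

m − M = 5 log₁₀(d/10 pc)
0.68 − (0.4) = 0.28 = 5 log₁₀(d/10)
d = 10 × 10^(0.28/5) = 10 × 10^0.056 = 11.38 pc.

11.4 pc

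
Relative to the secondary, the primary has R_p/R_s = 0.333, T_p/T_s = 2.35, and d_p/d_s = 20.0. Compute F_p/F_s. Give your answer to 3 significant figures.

0.00845

L_p/L_s = (R_p/R_s)²(T_p/T_s)⁴ = (0.333)² × (2.35)⁴ = 3.382.
F_p/F_s = (L_p/L_s)/(d_p/d_s)² = 3.382 / (20.0)² = 0.008455.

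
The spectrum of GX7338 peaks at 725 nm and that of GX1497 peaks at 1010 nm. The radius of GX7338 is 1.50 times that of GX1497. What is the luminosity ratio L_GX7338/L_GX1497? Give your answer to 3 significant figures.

8.47

Wien's law gives T ∝ 1/λ_max, so T_GX7338/T_GX1497 = λ_GX1497/λ_GX7338 = 1010/725 = 1.393.
Then L ∝ R²T⁴ gives L_GX7338/L_GX1497 = (1.50)² × (1.393)⁴ = 2.250 × 3.766 = 8.475.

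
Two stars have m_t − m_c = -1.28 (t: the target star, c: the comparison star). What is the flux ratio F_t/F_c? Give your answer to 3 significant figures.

F_t/F_c = 10^(−(m_t − m_c)/2.5) = 10^(1.28/2.5) = 10^0.512 = 3.251.

3.25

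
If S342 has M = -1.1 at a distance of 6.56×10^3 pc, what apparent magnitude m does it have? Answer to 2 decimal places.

12.98

m = M + 5 log₁₀(d/10 pc) = -1.1 + 5 log₁₀(6.56×10^3/10)
  = -1.1 + 5 × 2.817 = -1.1 + 14.08 = 12.98.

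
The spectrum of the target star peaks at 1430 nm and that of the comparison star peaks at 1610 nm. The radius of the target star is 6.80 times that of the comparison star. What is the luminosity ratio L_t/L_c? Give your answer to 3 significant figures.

Wien's law gives T ∝ 1/λ_max, so T_t/T_c = λ_c/λ_t = 1610/1430 = 1.126.
Then L ∝ R²T⁴ gives L_t/L_c = (6.80)² × (1.126)⁴ = 46.24 × 1.607 = 74.30.

74.3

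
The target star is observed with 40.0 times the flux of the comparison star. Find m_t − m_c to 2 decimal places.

m_t − m_c = −2.5 log₁₀(F_t/F_c) = −2.5 log₁₀(40.0) = −2.5 × (1.602) = -4.005.

-4.01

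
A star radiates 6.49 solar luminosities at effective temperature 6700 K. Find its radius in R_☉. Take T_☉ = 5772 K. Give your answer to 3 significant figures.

1.89 R_☉

R/R_☉ = √(L/L_☉) / (T/T_☉)² = √(6.49) / (1.161)²
       = 2.548 / 1.347 = 1.891.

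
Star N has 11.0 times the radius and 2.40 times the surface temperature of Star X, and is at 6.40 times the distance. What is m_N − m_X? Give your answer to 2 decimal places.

L_N/L_X = (11.0)²(2.40)⁴ = 4014.
F_N/F_X = (L_N/L_X)/(d_N/d_X)² = 4014/40.96 = 98.01.
m_N − m_X = −2.5 log₁₀(98.01) = -4.98.

-4.98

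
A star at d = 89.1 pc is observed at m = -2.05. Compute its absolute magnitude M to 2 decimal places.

-6.80

M = m − 5 log₁₀(d/10 pc) = -2.05 − 5 log₁₀(89.1/10)
  = -2.05 − 5 × 0.950 = -2.05 − 4.75 = -6.80.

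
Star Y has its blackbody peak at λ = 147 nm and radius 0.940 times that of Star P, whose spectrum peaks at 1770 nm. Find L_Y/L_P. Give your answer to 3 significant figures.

Wien's law gives T ∝ 1/λ_max, so T_Y/T_P = λ_P/λ_Y = 1770/147 = 12.04.
Then L ∝ R²T⁴ gives L_Y/L_P = (0.940)² × (12.04)⁴ = 0.8836 × 2.102×10^4 = 1.857×10^4.

1.86×10^4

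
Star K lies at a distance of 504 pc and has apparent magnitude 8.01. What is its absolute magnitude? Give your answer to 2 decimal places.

-0.50

M = m − 5 log₁₀(d/10 pc) = 8.01 − 5 log₁₀(504/10)
  = 8.01 − 5 × 1.702 = 8.01 − 8.51 = -0.50.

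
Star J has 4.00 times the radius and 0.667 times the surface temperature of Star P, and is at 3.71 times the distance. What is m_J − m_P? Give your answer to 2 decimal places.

L_J/L_P = (4.00)²(0.667)⁴ = 3.167.
F_J/F_P = (L_J/L_P)/(d_J/d_P)² = 3.167/13.76 = 0.2301.
m_J − m_P = −2.5 log₁₀(0.2301) = 1.60.

1.60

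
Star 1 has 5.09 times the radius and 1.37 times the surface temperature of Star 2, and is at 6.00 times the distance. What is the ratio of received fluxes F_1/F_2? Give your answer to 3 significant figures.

2.54

L_1/L_2 = (R_1/R_2)²(T_1/T_2)⁴ = (5.09)² × (1.37)⁴ = 91.27.
F_1/F_2 = (L_1/L_2)/(d_1/d_2)² = 91.27 / (6.00)² = 2.535.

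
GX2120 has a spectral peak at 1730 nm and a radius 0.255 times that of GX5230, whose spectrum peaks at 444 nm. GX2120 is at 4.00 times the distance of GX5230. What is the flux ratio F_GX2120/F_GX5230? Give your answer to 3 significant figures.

1.76×10^-5

Wien's law: T_GX2120/T_GX5230 = λ_GX5230/λ_GX2120 = 444/1730 = 0.2566.
L_GX2120/L_GX5230 = (R_GX2120/R_GX5230)²(T_GX2120/T_GX5230)⁴ = (0.255)²(0.2566)⁴ = 2.821×10^-4.
F_GX2120/F_GX5230 = (L_GX2120/L_GX5230)/(d_GX2120/d_GX5230)² = 2.821×10^-4/(4.00)² = 1.763×10^-5.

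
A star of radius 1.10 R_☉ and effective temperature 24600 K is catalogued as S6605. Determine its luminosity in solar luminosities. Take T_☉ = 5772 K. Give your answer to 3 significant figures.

L/L_☉ = (R/R_☉)² (T/T_☉)⁴ = (1.10)² × (24600/5772)⁴
       = 1.210 × (4.262)⁴ = 1.210 × 329.9 = 399.2.

399 solar luminosities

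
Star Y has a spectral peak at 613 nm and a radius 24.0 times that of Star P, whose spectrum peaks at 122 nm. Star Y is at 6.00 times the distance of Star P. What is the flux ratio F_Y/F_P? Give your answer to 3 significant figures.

Wien's law: T_Y/T_P = λ_P/λ_Y = 122/613 = 0.1990.
L_Y/L_P = (R_Y/R_P)²(T_Y/T_P)⁴ = (24.0)²(0.1990)⁴ = 0.9037.
F_Y/F_P = (L_Y/L_P)/(d_Y/d_P)² = 0.9037/(6.00)² = 0.02510.

0.0251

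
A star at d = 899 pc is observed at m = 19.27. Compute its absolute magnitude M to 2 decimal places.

9.50

M = m − 5 log₁₀(d/10 pc) = 19.27 − 5 log₁₀(899/10)
  = 19.27 − 5 × 1.954 = 19.27 − 9.77 = 9.50.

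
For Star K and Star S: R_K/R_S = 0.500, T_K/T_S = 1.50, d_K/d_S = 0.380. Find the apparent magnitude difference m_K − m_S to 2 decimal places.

-2.36

L_K/L_S = (0.500)²(1.50)⁴ = 1.266.
F_K/F_S = (L_K/L_S)/(d_K/d_S)² = 1.266/0.1444 = 8.765.
m_K − m_S = −2.5 log₁₀(8.765) = -2.36.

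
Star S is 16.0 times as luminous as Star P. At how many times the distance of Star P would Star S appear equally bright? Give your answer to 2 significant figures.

Equal flux requires L_S/d_S² = L_P/d_P², so d_S/d_P = √(L_S/L_P)
= √(16.0) = 4.000.

4.0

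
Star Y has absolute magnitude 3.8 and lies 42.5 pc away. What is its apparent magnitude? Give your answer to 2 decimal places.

m = M + 5 log₁₀(d/10 pc) = 3.8 + 5 log₁₀(42.5/10)
  = 3.8 + 5 × 0.628 = 3.8 + 3.14 = 6.94.

6.94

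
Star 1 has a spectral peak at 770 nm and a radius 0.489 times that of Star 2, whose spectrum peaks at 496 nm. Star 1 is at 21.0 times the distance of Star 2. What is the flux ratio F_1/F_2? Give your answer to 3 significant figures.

Wien's law: T_1/T_2 = λ_2/λ_1 = 496/770 = 0.6442.
L_1/L_2 = (R_1/R_2)²(T_1/T_2)⁴ = (0.489)²(0.6442)⁴ = 0.04117.
F_1/F_2 = (L_1/L_2)/(d_1/d_2)² = 0.04117/(21.0)² = 9.336×10^-5.

9.34×10^-5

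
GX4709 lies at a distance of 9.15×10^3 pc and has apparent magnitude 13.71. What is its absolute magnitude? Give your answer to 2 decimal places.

-1.10

M = m − 5 log₁₀(d/10 pc) = 13.71 − 5 log₁₀(9.15×10^3/10)
  = 13.71 − 5 × 2.961 = 13.71 − 14.81 = -1.10.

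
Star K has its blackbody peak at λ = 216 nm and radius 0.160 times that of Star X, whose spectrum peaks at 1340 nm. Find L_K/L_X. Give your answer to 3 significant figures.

37.9

Wien's law gives T ∝ 1/λ_max, so T_K/T_X = λ_X/λ_K = 1340/216 = 6.204.
Then L ∝ R²T⁴ gives L_K/L_X = (0.160)² × (6.204)⁴ = 0.02560 × 1481 = 37.92.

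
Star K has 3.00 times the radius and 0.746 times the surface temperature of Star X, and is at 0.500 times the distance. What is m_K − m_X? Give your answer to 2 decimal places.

-2.62

L_K/L_X = (3.00)²(0.746)⁴ = 2.787.
F_K/F_X = (L_K/L_X)/(d_K/d_X)² = 2.787/0.2500 = 11.15.
m_K − m_X = −2.5 log₁₀(11.15) = -2.62.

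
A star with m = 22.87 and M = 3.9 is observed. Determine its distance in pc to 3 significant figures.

6.22×10^4 pc

m − M = 5 log₁₀(d/10 pc)
22.87 − (3.9) = 18.97 = 5 log₁₀(d/10)
d = 10 × 10^(18.97/5) = 10 × 10^3.794 = 6.223×10^4 pc.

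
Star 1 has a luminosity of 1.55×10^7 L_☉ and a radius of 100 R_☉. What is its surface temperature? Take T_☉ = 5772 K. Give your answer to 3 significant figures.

3.62×10^4 K

T/T_☉ = (L/L_☉)^(1/4) / (R/R_☉)^(1/2)
T = 5772 × (1.55×10^7)^(1/4) / √(100) = 5772 × 62.75 / 10.00 = 3.622×10^4 K.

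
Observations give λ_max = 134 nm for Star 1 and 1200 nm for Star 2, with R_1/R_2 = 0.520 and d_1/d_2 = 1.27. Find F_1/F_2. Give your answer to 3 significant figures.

1.08×10^3

Wien's law: T_1/T_2 = λ_2/λ_1 = 1200/134 = 8.955.
L_1/L_2 = (R_1/R_2)²(T_1/T_2)⁴ = (0.520)²(8.955)⁴ = 1739.
F_1/F_2 = (L_1/L_2)/(d_1/d_2)² = 1739/(1.27)² = 1078.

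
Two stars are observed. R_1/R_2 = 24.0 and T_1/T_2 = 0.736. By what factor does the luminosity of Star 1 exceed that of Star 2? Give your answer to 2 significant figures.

From the Stefan–Boltzmann law, L ∝ R²T⁴, so
L_1/L_2 = (R_1/R_2)² (T_1/T_2)⁴ = (24.0)² × (0.736)⁴ = 576.0 × 0.2934 = 169.0.

1.7×10^2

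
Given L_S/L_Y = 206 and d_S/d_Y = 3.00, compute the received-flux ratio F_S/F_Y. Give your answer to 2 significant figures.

23

F = L/(4πd²), so F_S/F_Y = (L_S/L_Y) / (d_S/d_Y)²
= 206 / (3.00)² = 206 / 9.000 = 22.89.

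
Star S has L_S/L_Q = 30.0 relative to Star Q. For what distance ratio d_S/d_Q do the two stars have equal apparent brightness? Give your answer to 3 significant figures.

Equal flux requires L_S/d_S² = L_Q/d_Q², so d_S/d_Q = √(L_S/L_Q)
= √(30.0) = 5.477.

5.48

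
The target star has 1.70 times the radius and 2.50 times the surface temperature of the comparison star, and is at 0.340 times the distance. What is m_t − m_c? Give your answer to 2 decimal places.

L_t/L_c = (1.70)²(2.50)⁴ = 112.9.
F_t/F_c = (L_t/L_c)/(d_t/d_c)² = 112.9/0.1156 = 976.6.
m_t − m_c = −2.5 log₁₀(976.6) = -7.47.

-7.47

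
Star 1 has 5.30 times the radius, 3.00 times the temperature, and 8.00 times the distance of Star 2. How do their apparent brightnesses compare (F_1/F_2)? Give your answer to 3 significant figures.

35.6

L_1/L_2 = (R_1/R_2)²(T_1/T_2)⁴ = (5.30)² × (3.00)⁴ = 2275.
F_1/F_2 = (L_1/L_2)/(d_1/d_2)² = 2275 / (8.00)² = 35.55.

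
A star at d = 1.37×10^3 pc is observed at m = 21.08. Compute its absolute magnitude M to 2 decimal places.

10.40

M = m − 5 log₁₀(d/10 pc) = 21.08 − 5 log₁₀(1.37×10^3/10)
  = 21.08 − 5 × 2.137 = 21.08 − 10.68 = 10.40.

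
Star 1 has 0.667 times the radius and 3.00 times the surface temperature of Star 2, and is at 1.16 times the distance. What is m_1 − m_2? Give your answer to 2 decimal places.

L_1/L_2 = (0.667)²(3.00)⁴ = 36.04.
F_1/F_2 = (L_1/L_2)/(d_1/d_2)² = 36.04/1.346 = 26.78.
m_1 − m_2 = −2.5 log₁₀(26.78) = -3.57.

-3.57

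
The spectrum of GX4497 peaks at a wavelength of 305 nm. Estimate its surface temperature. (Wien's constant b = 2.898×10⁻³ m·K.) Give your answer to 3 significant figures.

9.50×10^3 K

T = b/λ_max = 2.898×10⁻³ / (305×10⁻⁹) = 9502 K.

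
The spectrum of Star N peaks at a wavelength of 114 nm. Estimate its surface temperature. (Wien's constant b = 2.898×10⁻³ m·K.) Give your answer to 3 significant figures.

2.54×10^4 K

T = b/λ_max = 2.898×10⁻³ / (114×10⁻⁹) = 2.542×10^4 K.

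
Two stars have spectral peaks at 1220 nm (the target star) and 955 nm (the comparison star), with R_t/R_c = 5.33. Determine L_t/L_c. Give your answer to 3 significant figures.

Wien's law gives T ∝ 1/λ_max, so T_t/T_c = λ_c/λ_t = 955/1220 = 0.7828.
Then L ∝ R²T⁴ gives L_t/L_c = (5.33)² × (0.7828)⁴ = 28.41 × 0.3755 = 10.67.

10.7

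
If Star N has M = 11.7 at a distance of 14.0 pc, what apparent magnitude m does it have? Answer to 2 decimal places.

12.43

m = M + 5 log₁₀(d/10 pc) = 11.7 + 5 log₁₀(14.0/10)
  = 11.7 + 5 × 0.146 = 11.7 + 0.73 = 12.43.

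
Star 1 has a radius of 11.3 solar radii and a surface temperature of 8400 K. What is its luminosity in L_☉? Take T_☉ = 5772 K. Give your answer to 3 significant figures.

573 L_☉

L/L_☉ = (R/R_☉)² (T/T_☉)⁴ = (11.3)² × (8400/5772)⁴
       = 127.7 × (1.455)⁴ = 127.7 × 4.486 = 572.8.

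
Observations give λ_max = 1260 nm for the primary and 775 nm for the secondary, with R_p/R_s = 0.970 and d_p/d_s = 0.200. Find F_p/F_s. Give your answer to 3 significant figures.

3.37

Wien's law: T_p/T_s = λ_s/λ_p = 775/1260 = 0.6151.
L_p/L_s = (R_p/R_s)²(T_p/T_s)⁴ = (0.970)²(0.6151)⁴ = 0.1347.
F_p/F_s = (L_p/L_s)/(d_p/d_s)² = 0.1347/(0.200)² = 3.367.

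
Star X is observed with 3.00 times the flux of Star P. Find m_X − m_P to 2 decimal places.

m_X − m_P = −2.5 log₁₀(F_X/F_P) = −2.5 log₁₀(3.00) = −2.5 × (0.477) = -1.193.

-1.19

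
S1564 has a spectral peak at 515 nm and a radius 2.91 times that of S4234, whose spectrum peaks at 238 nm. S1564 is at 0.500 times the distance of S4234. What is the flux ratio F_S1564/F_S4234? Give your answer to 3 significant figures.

Wien's law: T_S1564/T_S4234 = λ_S4234/λ_S1564 = 238/515 = 0.4621.
L_S1564/L_S4234 = (R_S1564/R_S4234)²(T_S1564/T_S4234)⁴ = (2.91)²(0.4621)⁴ = 0.3862.
F_S1564/F_S4234 = (L_S1564/L_S4234)/(d_S1564/d_S4234)² = 0.3862/(0.500)² = 1.545.

1.54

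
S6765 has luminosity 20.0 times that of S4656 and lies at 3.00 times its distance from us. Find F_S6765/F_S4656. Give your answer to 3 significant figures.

F = L/(4πd²), so F_S6765/F_S4656 = (L_S6765/L_S4656) / (d_S6765/d_S4656)²
= 20.0 / (3.00)² = 20.0 / 9.000 = 2.222.

2.22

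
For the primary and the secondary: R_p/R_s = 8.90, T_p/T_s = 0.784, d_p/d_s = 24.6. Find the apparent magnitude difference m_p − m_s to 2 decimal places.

3.26

L_p/L_s = (8.90)²(0.784)⁴ = 29.93.
F_p/F_s = (L_p/L_s)/(d_p/d_s)² = 29.93/605.2 = 0.04945.
m_p − m_s = −2.5 log₁₀(0.04945) = 3.26.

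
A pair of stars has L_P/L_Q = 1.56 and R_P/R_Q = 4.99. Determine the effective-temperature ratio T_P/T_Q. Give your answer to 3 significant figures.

L ∝ R²T⁴ gives T ∝ (L/R²)^(1/4), so
T_P/T_Q = (1.56 / 4.99²)^(1/4) = (0.06265)^(1/4) = 0.5003.

0.500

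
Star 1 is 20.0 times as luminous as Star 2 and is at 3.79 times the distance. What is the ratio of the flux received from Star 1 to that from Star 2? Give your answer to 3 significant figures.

1.39

F = L/(4πd²), so F_1/F_2 = (L_1/L_2) / (d_1/d_2)²
= 20.0 / (3.79)² = 20.0 / 14.36 = 1.392.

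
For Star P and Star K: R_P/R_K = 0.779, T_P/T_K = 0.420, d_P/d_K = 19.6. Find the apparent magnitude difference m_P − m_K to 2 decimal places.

L_P/L_K = (0.779)²(0.420)⁴ = 0.01888.
F_P/F_K = (L_P/L_K)/(d_P/d_K)² = 0.01888/384.2 = 4.915×10^-5.
m_P − m_K = −2.5 log₁₀(4.915×10^-5) = 10.77.

10.77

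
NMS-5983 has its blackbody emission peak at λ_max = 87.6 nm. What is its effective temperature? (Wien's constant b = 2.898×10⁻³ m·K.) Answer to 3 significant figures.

T = b/λ_max = 2.898×10⁻³ / (87.6×10⁻⁹) = 3.308×10^4 K.

3.31×10^4 K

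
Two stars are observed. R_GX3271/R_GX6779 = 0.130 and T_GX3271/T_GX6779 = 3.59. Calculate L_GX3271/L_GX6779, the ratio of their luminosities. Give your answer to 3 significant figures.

From the Stefan–Boltzmann law, L ∝ R²T⁴, so
L_GX3271/L_GX6779 = (R_GX3271/R_GX6779)² (T_GX3271/T_GX6779)⁴ = (0.130)² × (3.59)⁴ = 0.01690 × 166.1 = 2.807.

2.81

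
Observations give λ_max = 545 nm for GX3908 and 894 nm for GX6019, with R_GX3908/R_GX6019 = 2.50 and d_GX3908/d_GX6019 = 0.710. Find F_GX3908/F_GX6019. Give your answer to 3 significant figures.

Wien's law: T_GX3908/T_GX6019 = λ_GX6019/λ_GX3908 = 894/545 = 1.640.
L_GX3908/L_GX6019 = (R_GX3908/R_GX6019)²(T_GX3908/T_GX6019)⁴ = (2.50)²(1.640)⁴ = 45.25.
F_GX3908/F_GX6019 = (L_GX3908/L_GX6019)/(d_GX3908/d_GX6019)² = 45.25/(0.710)² = 89.77.

89.8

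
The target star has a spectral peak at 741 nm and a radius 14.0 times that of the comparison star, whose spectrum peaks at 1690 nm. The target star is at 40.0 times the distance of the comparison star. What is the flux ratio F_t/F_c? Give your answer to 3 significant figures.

3.31

Wien's law: T_t/T_c = λ_c/λ_t = 1690/741 = 2.281.
L_t/L_c = (R_t/R_c)²(T_t/T_c)⁴ = (14.0)²(2.281)⁴ = 5303.
F_t/F_c = (L_t/L_c)/(d_t/d_c)² = 5303/(40.0)² = 3.314.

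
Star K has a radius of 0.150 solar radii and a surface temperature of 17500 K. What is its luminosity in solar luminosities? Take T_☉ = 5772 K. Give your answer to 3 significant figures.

L/L_☉ = (R/R_☉)² (T/T_☉)⁴ = (0.150)² × (17500/5772)⁴
       = 0.02250 × (3.032)⁴ = 0.02250 × 84.50 = 1.901.

1.90 solar luminosities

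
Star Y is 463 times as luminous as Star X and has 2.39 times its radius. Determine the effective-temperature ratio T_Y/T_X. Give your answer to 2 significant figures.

L ∝ R²T⁴ gives T ∝ (L/R²)^(1/4), so
T_Y/T_X = (463 / 2.39²)^(1/4) = (81.06)^(1/4) = 3.001.

3.0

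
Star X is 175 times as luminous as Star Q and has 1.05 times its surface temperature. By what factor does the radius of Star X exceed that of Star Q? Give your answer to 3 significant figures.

L ∝ R²T⁴ gives R ∝ √L / T², so
R_X/R_Q = √(175) / (1.05)² = 13.23 / 1.103 = 12.00.

12.0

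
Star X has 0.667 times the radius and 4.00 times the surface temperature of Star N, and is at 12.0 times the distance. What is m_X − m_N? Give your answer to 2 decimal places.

L_X/L_N = (0.667)²(4.00)⁴ = 113.9.
F_X/F_N = (L_X/L_N)/(d_X/d_N)² = 113.9/144.0 = 0.7909.
m_X − m_N = −2.5 log₁₀(0.7909) = 0.25.

0.25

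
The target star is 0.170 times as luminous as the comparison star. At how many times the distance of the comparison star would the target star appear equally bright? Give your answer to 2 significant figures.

Equal flux requires L_t/d_t² = L_c/d_c², so d_t/d_c = √(L_t/L_c)
= √(0.170) = 0.4123.

0.41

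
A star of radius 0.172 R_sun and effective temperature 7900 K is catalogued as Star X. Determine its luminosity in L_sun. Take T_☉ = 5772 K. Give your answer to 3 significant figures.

L/L_☉ = (R/R_☉)² (T/T_☉)⁴ = (0.172)² × (7900/5772)⁴
       = 0.02958 × (1.369)⁴ = 0.02958 × 3.509 = 0.1038.

0.104 L_sun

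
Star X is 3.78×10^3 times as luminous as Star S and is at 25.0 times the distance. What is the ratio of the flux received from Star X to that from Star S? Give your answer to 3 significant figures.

F = L/(4πd²), so F_X/F_S = (L_X/L_S) / (d_X/d_S)²
= 3.78×10^3 / (25.0)² = 3.78×10^3 / 625.0 = 6.048.

6.05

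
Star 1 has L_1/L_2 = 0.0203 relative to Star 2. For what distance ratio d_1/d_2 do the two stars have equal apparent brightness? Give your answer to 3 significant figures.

Equal flux requires L_1/d_1² = L_2/d_2², so d_1/d_2 = √(L_1/L_2)
= √(0.0203) = 0.1425.

0.142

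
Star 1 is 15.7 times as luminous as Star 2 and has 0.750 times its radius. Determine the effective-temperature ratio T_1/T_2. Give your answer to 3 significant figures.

2.30

L ∝ R²T⁴ gives T ∝ (L/R²)^(1/4), so
T_1/T_2 = (15.7 / 0.750²)^(1/4) = (27.91)^(1/4) = 2.298.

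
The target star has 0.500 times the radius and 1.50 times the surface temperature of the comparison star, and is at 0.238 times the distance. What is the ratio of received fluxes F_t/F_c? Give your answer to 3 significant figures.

L_t/L_c = (R_t/R_c)²(T_t/T_c)⁴ = (0.500)² × (1.50)⁴ = 1.266.
F_t/F_c = (L_t/L_c)/(d_t/d_c)² = 1.266 / (0.238)² = 22.34.

22.3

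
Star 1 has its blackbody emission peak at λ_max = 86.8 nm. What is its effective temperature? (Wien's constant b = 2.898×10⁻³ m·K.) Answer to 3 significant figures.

T = b/λ_max = 2.898×10⁻³ / (86.8×10⁻⁹) = 3.339×10^4 K.

3.34×10^4 K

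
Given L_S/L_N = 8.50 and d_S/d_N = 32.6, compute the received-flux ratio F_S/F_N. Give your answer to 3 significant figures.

F = L/(4πd²), so F_S/F_N = (L_S/L_N) / (d_S/d_N)²
= 8.50 / (32.6)² = 8.50 / 1063 = 0.007998.

0.00800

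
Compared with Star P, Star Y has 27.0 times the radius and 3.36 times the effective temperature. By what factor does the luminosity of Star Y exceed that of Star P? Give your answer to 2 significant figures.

9.3×10^4

From the Stefan–Boltzmann law, L ∝ R²T⁴, so
L_Y/L_P = (R_Y/R_P)² (T_Y/T_P)⁴ = (27.0)² × (3.36)⁴ = 729.0 × 127.5 = 9.291×10^4.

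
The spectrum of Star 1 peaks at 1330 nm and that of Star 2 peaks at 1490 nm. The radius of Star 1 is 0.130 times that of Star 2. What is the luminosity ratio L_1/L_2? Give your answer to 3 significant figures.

0.0266

Wien's law gives T ∝ 1/λ_max, so T_1/T_2 = λ_2/λ_1 = 1490/1330 = 1.120.
Then L ∝ R²T⁴ gives L_1/L_2 = (0.130)² × (1.120)⁴ = 0.01690 × 1.575 = 0.02662.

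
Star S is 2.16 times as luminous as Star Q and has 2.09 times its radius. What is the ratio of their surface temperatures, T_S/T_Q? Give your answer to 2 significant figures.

L ∝ R²T⁴ gives T ∝ (L/R²)^(1/4), so
T_S/T_Q = (2.16 / 2.09²)^(1/4) = (0.4945)^(1/4) = 0.8386.

0.84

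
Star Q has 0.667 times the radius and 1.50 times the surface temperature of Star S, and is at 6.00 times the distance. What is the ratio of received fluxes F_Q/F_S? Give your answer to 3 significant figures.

L_Q/L_S = (R_Q/R_S)²(T_Q/T_S)⁴ = (0.667)² × (1.50)⁴ = 2.252.
F_Q/F_S = (L_Q/L_S)/(d_Q/d_S)² = 2.252 / (6.00)² = 0.06256.

0.0626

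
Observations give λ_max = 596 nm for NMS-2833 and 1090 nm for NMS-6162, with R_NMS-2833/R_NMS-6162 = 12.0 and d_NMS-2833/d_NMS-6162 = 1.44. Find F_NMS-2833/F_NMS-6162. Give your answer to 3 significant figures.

Wien's law: T_NMS-2833/T_NMS-6162 = λ_NMS-6162/λ_NMS-2833 = 1090/596 = 1.829.
L_NMS-2833/L_NMS-6162 = (R_NMS-2833/R_NMS-6162)²(T_NMS-2833/T_NMS-6162)⁴ = (12.0)²(1.829)⁴ = 1611.
F_NMS-2833/F_NMS-6162 = (L_NMS-2833/L_NMS-6162)/(d_NMS-2833/d_NMS-6162)² = 1611/(1.44)² = 776.9.

777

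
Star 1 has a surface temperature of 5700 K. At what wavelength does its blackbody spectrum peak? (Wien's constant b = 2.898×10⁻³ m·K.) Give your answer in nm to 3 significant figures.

508 nm

λ_max = b/T = 2.898×10⁻³ / 5700 = 5.08×10^-7 m = 508.4 nm.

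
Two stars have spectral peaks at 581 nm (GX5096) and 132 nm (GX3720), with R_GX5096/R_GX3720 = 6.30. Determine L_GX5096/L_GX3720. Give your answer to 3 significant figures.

0.106

Wien's law gives T ∝ 1/λ_max, so T_GX5096/T_GX3720 = λ_GX3720/λ_GX5096 = 132/581 = 0.2272.
Then L ∝ R²T⁴ gives L_GX5096/L_GX3720 = (6.30)² × (0.2272)⁴ = 39.69 × 0.002664 = 0.1057.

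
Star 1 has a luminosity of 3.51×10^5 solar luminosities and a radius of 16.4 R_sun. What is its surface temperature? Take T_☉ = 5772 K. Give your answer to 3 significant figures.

T/T_☉ = (L/L_☉)^(1/4) / (R/R_☉)^(1/2)
T = 5772 × (3.51×10^5)^(1/4) / √(16.4) = 5772 × 24.34 / 4.050 = 3.469×10^4 K.

3.47×10^4 K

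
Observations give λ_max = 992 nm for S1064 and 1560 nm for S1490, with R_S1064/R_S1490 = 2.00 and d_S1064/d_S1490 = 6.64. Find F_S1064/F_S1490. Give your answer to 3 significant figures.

0.555

Wien's law: T_S1064/T_S1490 = λ_S1490/λ_S1064 = 1560/992 = 1.573.
L_S1064/L_S1490 = (R_S1064/R_S1490)²(T_S1064/T_S1490)⁴ = (2.00)²(1.573)⁴ = 24.46.
F_S1064/F_S1490 = (L_S1064/L_S1490)/(d_S1064/d_S1490)² = 24.46/(6.64)² = 0.5548.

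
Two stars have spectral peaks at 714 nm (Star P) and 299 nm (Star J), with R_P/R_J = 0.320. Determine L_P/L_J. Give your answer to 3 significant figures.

Wien's law gives T ∝ 1/λ_max, so T_P/T_J = λ_J/λ_P = 299/714 = 0.4188.
Then L ∝ R²T⁴ gives L_P/L_J = (0.320)² × (0.4188)⁴ = 0.1024 × 0.03075 = 0.003149.

0.00315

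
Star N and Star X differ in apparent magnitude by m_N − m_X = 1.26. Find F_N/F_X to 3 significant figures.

F_N/F_X = 10^(−(m_N − m_X)/2.5) = 10^(-1.26/2.5) = 10^-0.504 = 0.3133.

0.313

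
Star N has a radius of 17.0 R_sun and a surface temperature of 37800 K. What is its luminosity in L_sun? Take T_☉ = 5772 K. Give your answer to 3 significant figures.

5.32×10^5 L_sun

L/L_☉ = (R/R_☉)² (T/T_☉)⁴ = (17.0)² × (37800/5772)⁴
       = 289.0 × (6.549)⁴ = 289.0 × 1839 = 5.316×10^5.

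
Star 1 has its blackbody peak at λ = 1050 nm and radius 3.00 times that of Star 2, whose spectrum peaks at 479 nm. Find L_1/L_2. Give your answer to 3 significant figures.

Wien's law gives T ∝ 1/λ_max, so T_1/T_2 = λ_2/λ_1 = 479/1050 = 0.4562.
Then L ∝ R²T⁴ gives L_1/L_2 = (3.00)² × (0.4562)⁴ = 9.000 × 0.04331 = 0.3898.

0.390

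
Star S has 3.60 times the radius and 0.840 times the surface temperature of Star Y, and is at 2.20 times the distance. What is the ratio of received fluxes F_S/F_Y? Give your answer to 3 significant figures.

L_S/L_Y = (R_S/R_Y)²(T_S/T_Y)⁴ = (3.60)² × (0.840)⁴ = 6.452.
F_S/F_Y = (L_S/L_Y)/(d_S/d_Y)² = 6.452 / (2.20)² = 1.333.

1.33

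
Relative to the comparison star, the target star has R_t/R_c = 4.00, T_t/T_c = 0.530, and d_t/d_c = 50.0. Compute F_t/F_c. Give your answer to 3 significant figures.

5.05×10^-4

L_t/L_c = (R_t/R_c)²(T_t/T_c)⁴ = (4.00)² × (0.530)⁴ = 1.262.
F_t/F_c = (L_t/L_c)/(d_t/d_c)² = 1.262 / (50.0)² = 5.050×10^-4.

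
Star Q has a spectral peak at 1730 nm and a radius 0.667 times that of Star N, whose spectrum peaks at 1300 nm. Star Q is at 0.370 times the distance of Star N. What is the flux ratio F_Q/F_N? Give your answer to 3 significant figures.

Wien's law: T_Q/T_N = λ_N/λ_Q = 1300/1730 = 0.7514.
L_Q/L_N = (R_Q/R_N)²(T_Q/T_N)⁴ = (0.667)²(0.7514)⁴ = 0.1419.
F_Q/F_N = (L_Q/L_N)/(d_Q/d_N)² = 0.1419/(0.370)² = 1.036.

1.04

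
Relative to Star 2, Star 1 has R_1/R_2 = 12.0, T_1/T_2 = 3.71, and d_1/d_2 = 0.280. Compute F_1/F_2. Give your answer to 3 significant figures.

L_1/L_2 = (R_1/R_2)²(T_1/T_2)⁴ = (12.0)² × (3.71)⁴ = 2.728×10^4.
F_1/F_2 = (L_1/L_2)/(d_1/d_2)² = 2.728×10^4 / (0.280)² = 3.480×10^5.

3.48×10^5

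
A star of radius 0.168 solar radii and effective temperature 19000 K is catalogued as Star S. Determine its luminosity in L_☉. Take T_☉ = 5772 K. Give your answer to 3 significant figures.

3.31 L_☉

L/L_☉ = (R/R_☉)² (T/T_☉)⁴ = (0.168)² × (19000/5772)⁴
       = 0.02822 × (3.292)⁴ = 0.02822 × 117.4 = 3.314.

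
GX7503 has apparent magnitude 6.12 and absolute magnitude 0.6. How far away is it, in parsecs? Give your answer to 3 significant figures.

m − M = 5 log₁₀(d/10 pc)
6.12 − (0.6) = 5.52 = 5 log₁₀(d/10)
d = 10 × 10^(5.52/5) = 10 × 10^1.104 = 127.1 pc.

127 pc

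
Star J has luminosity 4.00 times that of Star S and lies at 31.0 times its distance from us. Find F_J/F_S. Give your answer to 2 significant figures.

F = L/(4πd²), so F_J/F_S = (L_J/L_S) / (d_J/d_S)²
= 4.00 / (31.0)² = 4.00 / 961.0 = 0.004162.

0.0042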